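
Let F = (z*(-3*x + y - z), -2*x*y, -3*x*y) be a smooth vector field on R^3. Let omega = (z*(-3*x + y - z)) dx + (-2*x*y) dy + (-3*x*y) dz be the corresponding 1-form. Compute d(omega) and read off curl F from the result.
d(omega) = (-3*x) dy ∧ dz + (-3*x + 4*y - 2*z) dz ∧ dx + (-2*y - z) dx ∧ dy; curl F = (-3*x, -3*x + 4*y - 2*z, -2*y - z)

d omega = sum_{i<j} (∂f_j/∂x_i - ∂f_i/∂x_j) dx_i ∧ dx_j. Under the identification (dy ∧ dz, dz ∧ dx, dx ∧ dy) ↔ (e_x, e_y, e_z), the coefficients are exactly the components of curl F. Compute:
  ∂R/∂y - ∂Q/∂z = (-3*x) - (0) = -3*x
  ∂P/∂z - ∂R/∂x = (-3*x + y - 2*z) - (-3*y) = -3*x + 4*y - 2*z
  ∂Q/∂x - ∂P/∂y = (-2*y) - (z) = -2*y - z.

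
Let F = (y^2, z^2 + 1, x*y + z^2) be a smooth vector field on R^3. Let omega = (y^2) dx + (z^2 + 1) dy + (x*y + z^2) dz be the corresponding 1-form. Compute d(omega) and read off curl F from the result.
d(omega) = (x - 2*z) dy ∧ dz + (-y) dz ∧ dx + (-2*y) dx ∧ dy; curl F = (x - 2*z, -y, -2*y)

d omega = sum_{i<j} (∂f_j/∂x_i - ∂f_i/∂x_j) dx_i ∧ dx_j. Under the identification (dy ∧ dz, dz ∧ dx, dx ∧ dy) ↔ (e_x, e_y, e_z), the coefficients are exactly the components of curl F. Compute:
  ∂R/∂y - ∂Q/∂z = (x) - (2*z) = x - 2*z
  ∂P/∂z - ∂R/∂x = (0) - (y) = -y
  ∂Q/∂x - ∂P/∂y = (0) - (2*y) = -2*y.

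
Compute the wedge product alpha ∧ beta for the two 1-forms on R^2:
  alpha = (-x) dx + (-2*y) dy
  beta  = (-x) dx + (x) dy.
alpha ∧ beta = (-x*(x + 2*y)) dx ∧ dy

Distribute the wedge, using dx_i ∧ dx_j = -dx_j ∧ dx_i and dx_i ∧ dx_i = 0. For each pair (i, j) with i < j, the coefficient of dx_i ∧ dx_j in alpha ∧ beta is (alpha_i * beta_j - alpha_j * beta_i). Collecting: alpha ∧ beta = (-x*(x + 2*y)) dx ∧ dy.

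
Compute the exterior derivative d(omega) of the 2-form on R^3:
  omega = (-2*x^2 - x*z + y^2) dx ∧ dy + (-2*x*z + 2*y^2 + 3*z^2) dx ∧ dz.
d(omega) = (-x - 4*y) dx ∧ dy ∧ dz

For a 2-form omega = sum_{i<j} g_{ij} dx_i ∧ dx_j, the exterior derivative is
  d(omega) = sum_{i<j} d(g_{ij}) ∧ dx_i ∧ dx_j = sum_{i<j, k} (∂g_{ij}/∂x_k) dx_k ∧ dx_i ∧ dx_j.
Expand each term, using dx_k ∧ dx_i ∧ dx_j = sgn(permutation) dx_{(a)} ∧ dx_{(b)} ∧ dx_{(c)} with (a < b < c) sorted:
  d(-2*x^2 - x*z + y^2) includes (∂/∂z)(-2*x^2 - x*z + y^2) dz = (-x) dz, which multiplied by dx ∧ dy gives (-x) dx ∧ dy ∧ dz
  d(-2*x*z + 2*y^2 + 3*z^2) includes (∂/∂y)(-2*x*z + 2*y^2 + 3*z^2) dy = (4*y) dy, which multiplied by dx ∧ dz gives (-4*y) dx ∧ dy ∧ dz
Collecting like 3-forms: d(omega) = (-x - 4*y) dx ∧ dy ∧ dz.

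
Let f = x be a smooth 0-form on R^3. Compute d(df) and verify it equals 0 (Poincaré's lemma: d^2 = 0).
d(df) = 0

Step 1: df = sum_i (∂f/∂x_i) dx_i = (1) dx + (0) dy + (0) dz.
Step 2: Apply d again. Using the 1-form formula, the coefficient of dx ∧ dy in d(df) is ∂^2 f/∂x ∂y - ∂^2 f/∂y ∂x = (0) - (0) = 0 (equality of mixed partials for smooth f).
Similarly for dx ∧ dz and dy ∧ dz — all coefficients vanish. So d(df) = 0.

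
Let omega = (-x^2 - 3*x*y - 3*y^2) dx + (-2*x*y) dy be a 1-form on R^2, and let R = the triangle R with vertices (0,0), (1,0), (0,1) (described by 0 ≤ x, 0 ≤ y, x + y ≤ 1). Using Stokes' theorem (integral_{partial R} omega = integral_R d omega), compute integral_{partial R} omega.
integral_(partial R) omega = 7/6

Stokes: integral_partial_R omega = integral_R d omega with d omega = (∂Q/∂x - ∂P/∂y) dx ∧ dy.
  ∂Q/∂x = -2*y
  ∂P/∂y = -3*x - 6*y
  integrand = ∂Q/∂x - ∂P/∂y = 3*x + 4*y.
Integrating over R: integral_0^1 integral_0^{1-x} (3*x + 4*y) dy dx = 7/6.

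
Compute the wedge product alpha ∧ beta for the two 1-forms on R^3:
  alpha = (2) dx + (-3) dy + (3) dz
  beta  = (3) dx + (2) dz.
alpha ∧ beta = (-5) dx ∧ dz + (9) dx ∧ dy + (-6) dy ∧ dz

Distribute the wedge, using dx_i ∧ dx_j = -dx_j ∧ dx_i and dx_i ∧ dx_i = 0. For each pair (i, j) with i < j, the coefficient of dx_i ∧ dx_j in alpha ∧ beta is (alpha_i * beta_j - alpha_j * beta_i). Collecting: alpha ∧ beta = (-5) dx ∧ dz + (9) dx ∧ dy + (-6) dy ∧ dz.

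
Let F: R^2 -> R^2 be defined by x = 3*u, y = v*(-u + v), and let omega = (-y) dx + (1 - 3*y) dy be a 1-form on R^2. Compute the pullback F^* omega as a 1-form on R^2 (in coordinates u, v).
F^* omega = (v*(-3*u*v + 3*u + 3*v^2 - 3*v - 1)) du + (-3*u^2*v + 9*u*v^2 - u - 6*v^3 + 2*v) dv

Using F^*(f dg) = (f ∘ F) d(g ∘ F), substitute each coordinate x_i by F_i(u, v) in f_i, and replace dx_i by d F_i = (∂F_i/∂u) du + (∂F_i/∂v) dv.
  For the x component: f_1(F) = v*(u - v); d F_1 = (3) du + (0) dv
  For the y component: f_2(F) = 3*u*v - 3*v^2 + 1; d F_2 = (-v) du + (-u + 2*v) dv
Combining and collecting du, dv coefficients:
  coeff of du: v*(-3*u*v + 3*u + 3*v^2 - 3*v - 1)
  coeff of dv: -3*u^2*v + 9*u*v^2 - u - 6*v^3 + 2*v
F^* omega = (v*(-3*u*v + 3*u + 3*v^2 - 3*v - 1)) du + (-3*u^2*v + 9*u*v^2 - u - 6*v^3 + 2*v) dv.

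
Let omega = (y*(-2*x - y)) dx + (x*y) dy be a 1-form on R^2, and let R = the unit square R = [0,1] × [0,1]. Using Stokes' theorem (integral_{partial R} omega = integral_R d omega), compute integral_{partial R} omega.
integral_(partial R) omega = 5/2

Stokes: integral_partial_R omega = integral_R d omega with d omega = (∂Q/∂x - ∂P/∂y) dx ∧ dy.
  ∂Q/∂x = y
  ∂P/∂y = -2*x - 2*y
  integrand = ∂Q/∂x - ∂P/∂y = 2*x + 3*y.
Integrating over R: integral_0^1 integral_0^1 (2*x + 3*y) dx dy = 5/2.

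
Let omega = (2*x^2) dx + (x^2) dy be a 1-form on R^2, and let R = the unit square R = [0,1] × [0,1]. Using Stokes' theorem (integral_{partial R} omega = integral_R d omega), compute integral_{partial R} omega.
integral_(partial R) omega = 1

Stokes: integral_partial_R omega = integral_R d omega with d omega = (∂Q/∂x - ∂P/∂y) dx ∧ dy.
  ∂Q/∂x = 2*x
  ∂P/∂y = 0
  integrand = ∂Q/∂x - ∂P/∂y = 2*x.
Integrating over R: integral_0^1 integral_0^1 (2*x) dx dy = 1.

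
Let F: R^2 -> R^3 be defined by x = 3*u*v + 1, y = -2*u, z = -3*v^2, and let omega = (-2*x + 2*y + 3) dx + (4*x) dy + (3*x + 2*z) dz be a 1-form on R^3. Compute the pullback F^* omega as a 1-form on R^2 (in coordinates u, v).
F^* omega = (-18*u*v^2 - 36*u*v + 3*v - 8) du + (-18*u^2*v - 12*u^2 - 54*u*v^2 + 3*u + 36*v^3 - 18*v) dv

Using F^*(f dg) = (f ∘ F) d(g ∘ F), substitute each coordinate x_i by F_i(u, v) in f_i, and replace dx_i by d F_i = (∂F_i/∂u) du + (∂F_i/∂v) dv.
  For the x component: f_1(F) = -6*u*v - 4*u + 1; d F_1 = (3*v) du + (3*u) dv
  For the y component: f_2(F) = 12*u*v + 4; d F_2 = (-2) du + (0) dv
  For the z component: f_3(F) = 9*u*v - 6*v^2 + 3; d F_3 = (0) du + (-6*v) dv
Combining and collecting du, dv coefficients:
  coeff of du: -18*u*v^2 - 36*u*v + 3*v - 8
  coeff of dv: -18*u^2*v - 12*u^2 - 54*u*v^2 + 3*u + 36*v^3 - 18*v
F^* omega = (-18*u*v^2 - 36*u*v + 3*v - 8) du + (-18*u^2*v - 12*u^2 - 54*u*v^2 + 3*u + 36*v^3 - 18*v) dv.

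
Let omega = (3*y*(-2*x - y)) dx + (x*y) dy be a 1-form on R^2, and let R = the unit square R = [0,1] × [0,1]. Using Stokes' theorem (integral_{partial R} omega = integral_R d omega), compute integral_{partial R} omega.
integral_(partial R) omega = 13/2

Stokes: integral_partial_R omega = integral_R d omega with d omega = (∂Q/∂x - ∂P/∂y) dx ∧ dy.
  ∂Q/∂x = y
  ∂P/∂y = -6*x - 6*y
  integrand = ∂Q/∂x - ∂P/∂y = 6*x + 7*y.
Integrating over R: integral_0^1 integral_0^1 (6*x + 7*y) dx dy = 13/2.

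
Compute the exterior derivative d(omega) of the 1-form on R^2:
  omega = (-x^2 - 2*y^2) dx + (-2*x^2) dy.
d(omega) = (-4*x + 4*y) dx ∧ dy

For a 1-form omega = sum_i f_i dx_i, the exterior derivative is
  d(omega) = sum_{i < j} (∂f_j/∂x_i - ∂f_i/∂x_j) dx_i ∧ dx_j.
  coefficient of dx ∧ dy: ∂f_2/∂x - ∂f_1/∂y = ∂(-2*x^2)/∂x - ∂(-x^2 - 2*y^2)/∂y = -4*x + 4*y
Assembling: d(omega) = (-4*x + 4*y) dx ∧ dy.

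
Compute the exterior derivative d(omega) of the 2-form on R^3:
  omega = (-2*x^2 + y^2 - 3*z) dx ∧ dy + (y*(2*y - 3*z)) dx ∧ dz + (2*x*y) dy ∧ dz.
d(omega) = (-2*y + 3*z - 3) dx ∧ dy ∧ dz

For a 2-form omega = sum_{i<j} g_{ij} dx_i ∧ dx_j, the exterior derivative is
  d(omega) = sum_{i<j} d(g_{ij}) ∧ dx_i ∧ dx_j = sum_{i<j, k} (∂g_{ij}/∂x_k) dx_k ∧ dx_i ∧ dx_j.
Expand each term, using dx_k ∧ dx_i ∧ dx_j = sgn(permutation) dx_{(a)} ∧ dx_{(b)} ∧ dx_{(c)} with (a < b < c) sorted:
  d(-2*x^2 + y^2 - 3*z) includes (∂/∂z)(-2*x^2 + y^2 - 3*z) dz = (-3) dz, which multiplied by dx ∧ dy gives (-3) dx ∧ dy ∧ dz
  d(y*(2*y - 3*z)) includes (∂/∂y)(y*(2*y - 3*z)) dy = (4*y - 3*z) dy, which multiplied by dx ∧ dz gives (-4*y + 3*z) dx ∧ dy ∧ dz
  d(2*x*y) includes (∂/∂x)(2*x*y) dx = (2*y) dx, which multiplied by dy ∧ dz gives (2*y) dx ∧ dy ∧ dz
Collecting like 3-forms: d(omega) = (-2*y + 3*z - 3) dx ∧ dy ∧ dz.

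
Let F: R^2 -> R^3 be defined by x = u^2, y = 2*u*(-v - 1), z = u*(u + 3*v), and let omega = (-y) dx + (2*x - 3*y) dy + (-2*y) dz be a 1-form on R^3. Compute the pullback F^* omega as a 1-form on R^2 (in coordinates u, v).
F^* omega = (4*u*(2*u*v + 2*u - 3*v - 3)) du + (-4*u^3) dv

Using F^*(f dg) = (f ∘ F) d(g ∘ F), substitute each coordinate x_i by F_i(u, v) in f_i, and replace dx_i by d F_i = (∂F_i/∂u) du + (∂F_i/∂v) dv.
  For the x component: f_1(F) = 2*u*(v + 1); d F_1 = (2*u) du + (0) dv
  For the y component: f_2(F) = 2*u*(u + 3*v + 3); d F_2 = (-2*v - 2) du + (-2*u) dv
  For the z component: f_3(F) = 4*u*(v + 1); d F_3 = (2*u + 3*v) du + (3*u) dv
Combining and collecting du, dv coefficients:
  coeff of du: 4*u*(2*u*v + 2*u - 3*v - 3)
  coeff of dv: -4*u^3
F^* omega = (4*u*(2*u*v + 2*u - 3*v - 3)) du + (-4*u^3) dv.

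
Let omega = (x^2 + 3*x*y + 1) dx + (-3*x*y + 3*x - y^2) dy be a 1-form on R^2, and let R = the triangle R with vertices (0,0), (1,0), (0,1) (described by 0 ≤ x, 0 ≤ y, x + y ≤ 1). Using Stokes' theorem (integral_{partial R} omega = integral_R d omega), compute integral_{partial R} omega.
integral_(partial R) omega = 1/2

Stokes: integral_partial_R omega = integral_R d omega with d omega = (∂Q/∂x - ∂P/∂y) dx ∧ dy.
  ∂Q/∂x = 3 - 3*y
  ∂P/∂y = 3*x
  integrand = ∂Q/∂x - ∂P/∂y = -3*x - 3*y + 3.
Integrating over R: integral_0^1 integral_0^{1-x} (-3*x - 3*y + 3) dy dx = 1/2.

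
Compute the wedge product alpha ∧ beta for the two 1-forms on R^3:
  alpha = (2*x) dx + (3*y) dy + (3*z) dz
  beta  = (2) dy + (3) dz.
alpha ∧ beta = (4*x) dx ∧ dy + (6*x) dx ∧ dz + (9*y - 6*z) dy ∧ dz

Distribute the wedge, using dx_i ∧ dx_j = -dx_j ∧ dx_i and dx_i ∧ dx_i = 0. For each pair (i, j) with i < j, the coefficient of dx_i ∧ dx_j in alpha ∧ beta is (alpha_i * beta_j - alpha_j * beta_i). Collecting: alpha ∧ beta = (4*x) dx ∧ dy + (6*x) dx ∧ dz + (9*y - 6*z) dy ∧ dz.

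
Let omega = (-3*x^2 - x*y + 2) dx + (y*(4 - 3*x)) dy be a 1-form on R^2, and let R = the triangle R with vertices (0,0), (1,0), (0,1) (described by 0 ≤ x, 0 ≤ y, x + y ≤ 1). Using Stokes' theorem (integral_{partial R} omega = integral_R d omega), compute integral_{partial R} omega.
integral_(partial R) omega = -1/3

Stokes: integral_partial_R omega = integral_R d omega with d omega = (∂Q/∂x - ∂P/∂y) dx ∧ dy.
  ∂Q/∂x = -3*y
  ∂P/∂y = -x
  integrand = ∂Q/∂x - ∂P/∂y = x - 3*y.
Integrating over R: integral_0^1 integral_0^{1-x} (x - 3*y) dy dx = -1/3.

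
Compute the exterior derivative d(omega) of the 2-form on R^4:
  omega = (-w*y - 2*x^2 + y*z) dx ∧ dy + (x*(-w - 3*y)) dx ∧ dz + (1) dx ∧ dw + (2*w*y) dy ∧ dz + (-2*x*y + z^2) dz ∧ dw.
d(omega) = (3*x + y) dx ∧ dy ∧ dz + (-y) dx ∧ dy ∧ dw + (-x - 2*y) dx ∧ dz ∧ dw + (-2*x + 2*y) dy ∧ dz ∧ dw

For a 2-form omega = sum_{i<j} g_{ij} dx_i ∧ dx_j, the exterior derivative is
  d(omega) = sum_{i<j} d(g_{ij}) ∧ dx_i ∧ dx_j = sum_{i<j, k} (∂g_{ij}/∂x_k) dx_k ∧ dx_i ∧ dx_j.
Expand each term, using dx_k ∧ dx_i ∧ dx_j = sgn(permutation) dx_{(a)} ∧ dx_{(b)} ∧ dx_{(c)} with (a < b < c) sorted:
  d(-w*y - 2*x^2 + y*z) includes (∂/∂z)(-w*y - 2*x^2 + y*z) dz = (y) dz, which multiplied by dx ∧ dy gives (y) dx ∧ dy ∧ dz
  d(-w*y - 2*x^2 + y*z) includes (∂/∂w)(-w*y - 2*x^2 + y*z) dw = (-y) dw, which multiplied by dx ∧ dy gives (-y) dx ∧ dy ∧ dw
  d(x*(-w - 3*y)) includes (∂/∂y)(x*(-w - 3*y)) dy = (-3*x) dy, which multiplied by dx ∧ dz gives (3*x) dx ∧ dy ∧ dz
  d(x*(-w - 3*y)) includes (∂/∂w)(x*(-w - 3*y)) dw = (-x) dw, which multiplied by dx ∧ dz gives (-x) dx ∧ dz ∧ dw
  d(2*w*y) includes (∂/∂w)(2*w*y) dw = (2*y) dw, which multiplied by dy ∧ dz gives (2*y) dy ∧ dz ∧ dw
  d(-2*x*y + z^2) includes (∂/∂x)(-2*x*y + z^2) dx = (-2*y) dx, which multiplied by dz ∧ dw gives (-2*y) dx ∧ dz ∧ dw
  d(-2*x*y + z^2) includes (∂/∂y)(-2*x*y + z^2) dy = (-2*x) dy, which multiplied by dz ∧ dw gives (-2*x) dy ∧ dz ∧ dw
Collecting like 3-forms: d(omega) = (3*x + y) dx ∧ dy ∧ dz + (-y) dx ∧ dy ∧ dw + (-x - 2*y) dx ∧ dz ∧ dw + (-2*x + 2*y) dy ∧ dz ∧ dw.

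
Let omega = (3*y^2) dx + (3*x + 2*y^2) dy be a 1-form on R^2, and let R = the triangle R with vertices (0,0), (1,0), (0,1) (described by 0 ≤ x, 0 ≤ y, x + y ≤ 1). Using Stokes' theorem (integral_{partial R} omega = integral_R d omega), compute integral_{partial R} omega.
integral_(partial R) omega = 1/2

Stokes: integral_partial_R omega = integral_R d omega with d omega = (∂Q/∂x - ∂P/∂y) dx ∧ dy.
  ∂Q/∂x = 3
  ∂P/∂y = 6*y
  integrand = ∂Q/∂x - ∂P/∂y = 3 - 6*y.
Integrating over R: integral_0^1 integral_0^{1-x} (3 - 6*y) dy dx = 1/2.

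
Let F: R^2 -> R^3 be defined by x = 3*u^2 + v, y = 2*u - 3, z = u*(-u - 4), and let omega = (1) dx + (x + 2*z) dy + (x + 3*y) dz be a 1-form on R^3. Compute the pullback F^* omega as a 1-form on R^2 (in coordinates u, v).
F^* omega = (-6*u^3 - 22*u^2 - 2*u*v - 16*u - 2*v + 36) du + (1) dv

Using F^*(f dg) = (f ∘ F) d(g ∘ F), substitute each coordinate x_i by F_i(u, v) in f_i, and replace dx_i by d F_i = (∂F_i/∂u) du + (∂F_i/∂v) dv.
  For the x component: f_1(F) = 1; d F_1 = (6*u) du + (1) dv
  For the y component: f_2(F) = u^2 - 8*u + v; d F_2 = (2) du + (0) dv
  For the z component: f_3(F) = 3*u^2 + 6*u + v - 9; d F_3 = (-2*u - 4) du + (0) dv
Combining and collecting du, dv coefficients:
  coeff of du: -6*u^3 - 22*u^2 - 2*u*v - 16*u - 2*v + 36
  coeff of dv: 1
F^* omega = (-6*u^3 - 22*u^2 - 2*u*v - 16*u - 2*v + 36) du + (1) dv.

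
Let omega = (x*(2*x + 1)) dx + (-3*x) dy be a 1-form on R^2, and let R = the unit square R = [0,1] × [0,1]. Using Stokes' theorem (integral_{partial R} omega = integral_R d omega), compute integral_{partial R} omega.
integral_(partial R) omega = -3

Stokes: integral_partial_R omega = integral_R d omega with d omega = (∂Q/∂x - ∂P/∂y) dx ∧ dy.
  ∂Q/∂x = -3
  ∂P/∂y = 0
  integrand = ∂Q/∂x - ∂P/∂y = -3.
Integrating over R: integral_0^1 integral_0^1 (-3) dx dy = -3.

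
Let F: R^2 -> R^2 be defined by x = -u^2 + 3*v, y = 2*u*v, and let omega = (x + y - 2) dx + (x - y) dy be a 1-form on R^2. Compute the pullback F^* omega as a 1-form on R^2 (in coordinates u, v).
F^* omega = (2*u^3 - 6*u^2*v - 4*u*v^2 - 6*u*v + 4*u + 6*v^2) du + (-2*u^3 - 4*u^2*v - 3*u^2 + 12*u*v + 9*v - 6) dv

Using F^*(f dg) = (f ∘ F) d(g ∘ F), substitute each coordinate x_i by F_i(u, v) in f_i, and replace dx_i by d F_i = (∂F_i/∂u) du + (∂F_i/∂v) dv.
  For the x component: f_1(F) = -u^2 + 2*u*v + 3*v - 2; d F_1 = (-2*u) du + (3) dv
  For the y component: f_2(F) = -u^2 - 2*u*v + 3*v; d F_2 = (2*v) du + (2*u) dv
Combining and collecting du, dv coefficients:
  coeff of du: 2*u^3 - 6*u^2*v - 4*u*v^2 - 6*u*v + 4*u + 6*v^2
  coeff of dv: -2*u^3 - 4*u^2*v - 3*u^2 + 12*u*v + 9*v - 6
F^* omega = (2*u^3 - 6*u^2*v - 4*u*v^2 - 6*u*v + 4*u + 6*v^2) du + (-2*u^3 - 4*u^2*v - 3*u^2 + 12*u*v + 9*v - 6) dv.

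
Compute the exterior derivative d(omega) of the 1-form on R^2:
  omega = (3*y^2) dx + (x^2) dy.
d(omega) = (2*x - 6*y) dx ∧ dy

For a 1-form omega = sum_i f_i dx_i, the exterior derivative is
  d(omega) = sum_{i < j} (∂f_j/∂x_i - ∂f_i/∂x_j) dx_i ∧ dx_j.
  coefficient of dx ∧ dy: ∂f_2/∂x - ∂f_1/∂y = ∂(x^2)/∂x - ∂(3*y^2)/∂y = 2*x - 6*y
Assembling: d(omega) = (2*x - 6*y) dx ∧ dy.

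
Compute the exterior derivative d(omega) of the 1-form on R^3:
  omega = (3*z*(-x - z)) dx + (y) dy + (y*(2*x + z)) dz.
d(omega) = (3*x + 2*y + 6*z) dx ∧ dz + (2*x + z) dy ∧ dz

For a 1-form omega = sum_i f_i dx_i, the exterior derivative is
  d(omega) = sum_{i < j} (∂f_j/∂x_i - ∂f_i/∂x_j) dx_i ∧ dx_j.
  coefficient of dx ∧ dz: ∂f_3/∂x - ∂f_1/∂z = ∂(y*(2*x + z))/∂x - ∂(3*z*(-x - z))/∂z = 3*x + 2*y + 6*z
  coefficient of dy ∧ dz: ∂f_3/∂y - ∂f_2/∂z = ∂(y*(2*x + z))/∂y - ∂(y)/∂z = 2*x + z
Assembling: d(omega) = (3*x + 2*y + 6*z) dx ∧ dz + (2*x + z) dy ∧ dz.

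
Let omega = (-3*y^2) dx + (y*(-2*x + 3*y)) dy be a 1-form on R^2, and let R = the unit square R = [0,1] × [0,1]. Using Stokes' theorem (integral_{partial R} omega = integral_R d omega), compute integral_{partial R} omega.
integral_(partial R) omega = 2

Stokes: integral_partial_R omega = integral_R d omega with d omega = (∂Q/∂x - ∂P/∂y) dx ∧ dy.
  ∂Q/∂x = -2*y
  ∂P/∂y = -6*y
  integrand = ∂Q/∂x - ∂P/∂y = 4*y.
Integrating over R: integral_0^1 integral_0^1 (4*y) dx dy = 2.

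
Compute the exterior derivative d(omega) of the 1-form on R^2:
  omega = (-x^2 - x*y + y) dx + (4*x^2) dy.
d(omega) = (9*x - 1) dx ∧ dy

For a 1-form omega = sum_i f_i dx_i, the exterior derivative is
  d(omega) = sum_{i < j} (∂f_j/∂x_i - ∂f_i/∂x_j) dx_i ∧ dx_j.
  coefficient of dx ∧ dy: ∂f_2/∂x - ∂f_1/∂y = ∂(4*x^2)/∂x - ∂(-x^2 - x*y + y)/∂y = 9*x - 1
Assembling: d(omega) = (9*x - 1) dx ∧ dy.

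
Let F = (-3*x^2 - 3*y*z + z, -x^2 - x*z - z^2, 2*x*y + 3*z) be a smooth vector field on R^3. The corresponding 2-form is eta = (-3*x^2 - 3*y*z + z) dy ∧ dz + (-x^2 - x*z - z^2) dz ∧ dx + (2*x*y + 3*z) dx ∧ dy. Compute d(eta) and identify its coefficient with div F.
d(eta) = (3 - 6*x) dx ∧ dy ∧ dz; div F = 3 - 6*x

For a 2-form in R^3 of the form above, applying d gives a 3-form with coefficient ∂P/∂x + ∂Q/∂y + ∂R/∂z:
  ∂P/∂x = -6*x
  ∂Q/∂y = 0
  ∂R/∂z = 3
Sum = 3 - 6*x, which is exactly div F.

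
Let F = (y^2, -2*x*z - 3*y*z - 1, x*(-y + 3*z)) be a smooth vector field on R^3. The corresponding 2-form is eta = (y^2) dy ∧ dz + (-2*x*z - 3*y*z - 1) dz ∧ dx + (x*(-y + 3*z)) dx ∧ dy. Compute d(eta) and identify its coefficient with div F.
d(eta) = (3*x - 3*z) dx ∧ dy ∧ dz; div F = 3*x - 3*z

For a 2-form in R^3 of the form above, applying d gives a 3-form with coefficient ∂P/∂x + ∂Q/∂y + ∂R/∂z:
  ∂P/∂x = 0
  ∂Q/∂y = -3*z
  ∂R/∂z = 3*x
Sum = 3*x - 3*z, which is exactly div F.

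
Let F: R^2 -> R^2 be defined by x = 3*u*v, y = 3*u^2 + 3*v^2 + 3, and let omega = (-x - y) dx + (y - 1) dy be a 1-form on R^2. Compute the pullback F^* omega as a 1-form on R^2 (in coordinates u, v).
F^* omega = (18*u^3 - 9*u^2*v + 9*u*v^2 + 12*u - 9*v^3 - 9*v) du + (-9*u^3 + 9*u^2*v - 9*u*v^2 - 9*u + 18*v^3 + 12*v) dv

Using F^*(f dg) = (f ∘ F) d(g ∘ F), substitute each coordinate x_i by F_i(u, v) in f_i, and replace dx_i by d F_i = (∂F_i/∂u) du + (∂F_i/∂v) dv.
  For the x component: f_1(F) = -3*u^2 - 3*u*v - 3*v^2 - 3; d F_1 = (3*v) du + (3*u) dv
  For the y component: f_2(F) = 3*u^2 + 3*v^2 + 2; d F_2 = (6*u) du + (6*v) dv
Combining and collecting du, dv coefficients:
  coeff of du: 18*u^3 - 9*u^2*v + 9*u*v^2 + 12*u - 9*v^3 - 9*v
  coeff of dv: -9*u^3 + 9*u^2*v - 9*u*v^2 - 9*u + 18*v^3 + 12*v
F^* omega = (18*u^3 - 9*u^2*v + 9*u*v^2 + 12*u - 9*v^3 - 9*v) du + (-9*u^3 + 9*u^2*v - 9*u*v^2 - 9*u + 18*v^3 + 12*v) dv.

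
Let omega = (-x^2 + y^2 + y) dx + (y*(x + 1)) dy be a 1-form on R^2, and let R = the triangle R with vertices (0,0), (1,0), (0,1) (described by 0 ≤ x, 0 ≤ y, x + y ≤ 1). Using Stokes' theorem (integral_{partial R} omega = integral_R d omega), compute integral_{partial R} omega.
integral_(partial R) omega = -2/3

Stokes: integral_partial_R omega = integral_R d omega with d omega = (∂Q/∂x - ∂P/∂y) dx ∧ dy.
  ∂Q/∂x = y
  ∂P/∂y = 2*y + 1
  integrand = ∂Q/∂x - ∂P/∂y = -y - 1.
Integrating over R: integral_0^1 integral_0^{1-x} (-y - 1) dy dx = -2/3.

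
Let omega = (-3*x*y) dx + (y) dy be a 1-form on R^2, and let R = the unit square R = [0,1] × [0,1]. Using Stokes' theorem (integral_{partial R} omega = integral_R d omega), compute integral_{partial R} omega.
integral_(partial R) omega = 3/2

Stokes: integral_partial_R omega = integral_R d omega with d omega = (∂Q/∂x - ∂P/∂y) dx ∧ dy.
  ∂Q/∂x = 0
  ∂P/∂y = -3*x
  integrand = ∂Q/∂x - ∂P/∂y = 3*x.
Integrating over R: integral_0^1 integral_0^1 (3*x) dx dy = 3/2.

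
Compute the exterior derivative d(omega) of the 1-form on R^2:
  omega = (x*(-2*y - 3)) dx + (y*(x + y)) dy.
d(omega) = (2*x + y) dx ∧ dy

For a 1-form omega = sum_i f_i dx_i, the exterior derivative is
  d(omega) = sum_{i < j} (∂f_j/∂x_i - ∂f_i/∂x_j) dx_i ∧ dx_j.
  coefficient of dx ∧ dy: ∂f_2/∂x - ∂f_1/∂y = ∂(y*(x + y))/∂x - ∂(x*(-2*y - 3))/∂y = 2*x + y
Assembling: d(omega) = (2*x + y) dx ∧ dy.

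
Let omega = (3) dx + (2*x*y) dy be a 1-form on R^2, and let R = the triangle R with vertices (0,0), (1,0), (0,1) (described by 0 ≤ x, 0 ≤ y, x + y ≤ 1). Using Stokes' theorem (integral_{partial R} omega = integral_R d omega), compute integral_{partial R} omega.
integral_(partial R) omega = 1/3

Stokes: integral_partial_R omega = integral_R d omega with d omega = (∂Q/∂x - ∂P/∂y) dx ∧ dy.
  ∂Q/∂x = 2*y
  ∂P/∂y = 0
  integrand = ∂Q/∂x - ∂P/∂y = 2*y.
Integrating over R: integral_0^1 integral_0^{1-x} (2*y) dy dx = 1/3.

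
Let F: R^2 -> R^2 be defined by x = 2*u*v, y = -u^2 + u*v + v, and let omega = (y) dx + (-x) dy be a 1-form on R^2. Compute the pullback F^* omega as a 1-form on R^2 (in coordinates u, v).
F^* omega = (2*v*(u^2 + v)) du + (-2*u^3) dv

Using F^*(f dg) = (f ∘ F) d(g ∘ F), substitute each coordinate x_i by F_i(u, v) in f_i, and replace dx_i by d F_i = (∂F_i/∂u) du + (∂F_i/∂v) dv.
  For the x component: f_1(F) = -u^2 + u*v + v; d F_1 = (2*v) du + (2*u) dv
  For the y component: f_2(F) = -2*u*v; d F_2 = (-2*u + v) du + (u + 1) dv
Combining and collecting du, dv coefficients:
  coeff of du: 2*v*(u^2 + v)
  coeff of dv: -2*u^3
F^* omega = (2*v*(u^2 + v)) du + (-2*u^3) dv.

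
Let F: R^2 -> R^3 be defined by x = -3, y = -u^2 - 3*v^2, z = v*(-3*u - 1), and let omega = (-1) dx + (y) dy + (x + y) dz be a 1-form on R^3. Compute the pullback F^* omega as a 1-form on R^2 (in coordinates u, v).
F^* omega = (2*u^3 + 3*u^2*v + 6*u*v^2 + 9*v^3 + 9*v) du + (3*u^3 + 6*u^2*v + u^2 + 9*u*v^2 + 9*u + 18*v^3 + 3*v^2 + 3) dv

Using F^*(f dg) = (f ∘ F) d(g ∘ F), substitute each coordinate x_i by F_i(u, v) in f_i, and replace dx_i by d F_i = (∂F_i/∂u) du + (∂F_i/∂v) dv.
  For the x component: f_1(F) = -1; d F_1 = (0) du + (0) dv
  For the y component: f_2(F) = -u^2 - 3*v^2; d F_2 = (-2*u) du + (-6*v) dv
  For the z component: f_3(F) = -u^2 - 3*v^2 - 3; d F_3 = (-3*v) du + (-3*u - 1) dv
Combining and collecting du, dv coefficients:
  coeff of du: 2*u^3 + 3*u^2*v + 6*u*v^2 + 9*v^3 + 9*v
  coeff of dv: 3*u^3 + 6*u^2*v + u^2 + 9*u*v^2 + 9*u + 18*v^3 + 3*v^2 + 3
F^* omega = (2*u^3 + 3*u^2*v + 6*u*v^2 + 9*v^3 + 9*v) du + (3*u^3 + 6*u^2*v + u^2 + 9*u*v^2 + 9*u + 18*v^3 + 3*v^2 + 3) dv.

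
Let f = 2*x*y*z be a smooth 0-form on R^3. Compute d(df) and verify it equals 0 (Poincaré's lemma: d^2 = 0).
d(df) = 0

Step 1: df = sum_i (∂f/∂x_i) dx_i = (2*y*z) dx + (2*x*z) dy + (2*x*y) dz.
Step 2: Apply d again. Using the 1-form formula, the coefficient of dx ∧ dy in d(df) is ∂^2 f/∂x ∂y - ∂^2 f/∂y ∂x = (2*z) - (2*z) = 0 (equality of mixed partials for smooth f).
Similarly for dx ∧ dz and dy ∧ dz — all coefficients vanish. So d(df) = 0.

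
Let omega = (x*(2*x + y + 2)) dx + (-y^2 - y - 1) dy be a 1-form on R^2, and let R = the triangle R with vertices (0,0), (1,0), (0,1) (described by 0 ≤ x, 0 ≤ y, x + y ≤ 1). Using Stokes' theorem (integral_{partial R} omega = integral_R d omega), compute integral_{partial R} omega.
integral_(partial R) omega = -1/6

Stokes: integral_partial_R omega = integral_R d omega with d omega = (∂Q/∂x - ∂P/∂y) dx ∧ dy.
  ∂Q/∂x = 0
  ∂P/∂y = x
  integrand = ∂Q/∂x - ∂P/∂y = -x.
Integrating over R: integral_0^1 integral_0^{1-x} (-x) dy dx = -1/6.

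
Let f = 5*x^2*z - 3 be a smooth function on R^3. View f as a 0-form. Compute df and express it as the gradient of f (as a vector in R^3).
df = (10*x*z) dx + (0) dy + (5*x^2) dz; grad f = (10*x*z, 0, 5*x^2)

For a 0-form f, d f = (∂f/∂x) dx + (∂f/∂y) dy + (∂f/∂z) dz. The components of the vector representation are exactly the entries of grad f in Cartesian coordinates:
  ∂f/∂x = 10*x*z
  ∂f/∂y = 0
  ∂f/∂z = 5*x^2.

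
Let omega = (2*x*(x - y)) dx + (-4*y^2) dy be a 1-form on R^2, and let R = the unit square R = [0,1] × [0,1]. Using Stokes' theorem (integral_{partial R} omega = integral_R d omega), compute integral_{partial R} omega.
integral_(partial R) omega = 1

Stokes: integral_partial_R omega = integral_R d omega with d omega = (∂Q/∂x - ∂P/∂y) dx ∧ dy.
  ∂Q/∂x = 0
  ∂P/∂y = -2*x
  integrand = ∂Q/∂x - ∂P/∂y = 2*x.
Integrating over R: integral_0^1 integral_0^1 (2*x) dx dy = 1.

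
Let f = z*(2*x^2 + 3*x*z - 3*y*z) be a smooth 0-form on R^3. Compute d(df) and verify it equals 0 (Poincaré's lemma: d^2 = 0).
d(df) = 0

Step 1: df = sum_i (∂f/∂x_i) dx_i = (z*(4*x + 3*z)) dx + (-3*z^2) dy + (2*x^2 + 6*x*z - 6*y*z) dz.
Step 2: Apply d again. Using the 1-form formula, the coefficient of dx ∧ dy in d(df) is ∂^2 f/∂x ∂y - ∂^2 f/∂y ∂x = (0) - (0) = 0 (equality of mixed partials for smooth f).
Similarly for dx ∧ dz and dy ∧ dz — all coefficients vanish. So d(df) = 0.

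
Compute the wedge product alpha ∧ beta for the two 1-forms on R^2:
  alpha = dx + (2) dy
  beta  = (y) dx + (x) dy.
alpha ∧ beta = (x - 2*y) dx ∧ dy

Distribute the wedge, using dx_i ∧ dx_j = -dx_j ∧ dx_i and dx_i ∧ dx_i = 0. For each pair (i, j) with i < j, the coefficient of dx_i ∧ dx_j in alpha ∧ beta is (alpha_i * beta_j - alpha_j * beta_i). Collecting: alpha ∧ beta = (x - 2*y) dx ∧ dy.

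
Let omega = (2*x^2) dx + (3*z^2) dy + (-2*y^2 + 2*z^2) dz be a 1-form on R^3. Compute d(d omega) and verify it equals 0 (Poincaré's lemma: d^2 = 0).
d(d omega) = 0

Step 1: d omega = sum_{i<j} (∂f_j/∂x_i - ∂f_i/∂x_j) dx_i ∧ dx_j:
  coeff of dx ∧ dy: 0
  coeff of dx ∧ dz: 0
  coeff of dy ∧ dz: -4*y - 6*z
Step 2: Apply d again to each 2-form coefficient. The only possible 3-form in R^3 is dx ∧ dy ∧ dz, with coefficient
  ∂(coeff of dy∧dz)/∂x - ∂(coeff of dx∧dz)/∂y + ∂(coeff of dx∧dy)/∂z
  = ∂/∂x (-4*y - 6*z) - ∂/∂y (0) + ∂/∂z (0).
Each of these terms simplifies to sums of mixed partials that cancel in pairs. The result is 0 (by equality of mixed partials for smooth functions — Schwarz / Clairaut).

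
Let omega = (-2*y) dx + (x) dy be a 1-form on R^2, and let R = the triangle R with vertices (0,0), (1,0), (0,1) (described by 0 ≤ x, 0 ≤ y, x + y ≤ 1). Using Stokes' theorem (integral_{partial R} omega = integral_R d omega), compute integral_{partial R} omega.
integral_(partial R) omega = 3/2

Stokes: integral_partial_R omega = integral_R d omega with d omega = (∂Q/∂x - ∂P/∂y) dx ∧ dy.
  ∂Q/∂x = 1
  ∂P/∂y = -2
  integrand = ∂Q/∂x - ∂P/∂y = 3.
Integrating over R: integral_0^1 integral_0^{1-x} (3) dy dx = 3/2.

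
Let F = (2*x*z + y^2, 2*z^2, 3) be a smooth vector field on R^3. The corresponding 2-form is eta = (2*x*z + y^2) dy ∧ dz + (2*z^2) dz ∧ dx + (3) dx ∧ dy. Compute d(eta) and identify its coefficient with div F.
d(eta) = (2*z) dx ∧ dy ∧ dz; div F = 2*z

For a 2-form in R^3 of the form above, applying d gives a 3-form with coefficient ∂P/∂x + ∂Q/∂y + ∂R/∂z:
  ∂P/∂x = 2*z
  ∂Q/∂y = 0
  ∂R/∂z = 0
Sum = 2*z, which is exactly div F.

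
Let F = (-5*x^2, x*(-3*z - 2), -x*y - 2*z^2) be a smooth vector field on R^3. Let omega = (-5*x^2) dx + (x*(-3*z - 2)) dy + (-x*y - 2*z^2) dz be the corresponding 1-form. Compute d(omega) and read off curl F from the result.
d(omega) = (2*x) dy ∧ dz + (y) dz ∧ dx + (-3*z - 2) dx ∧ dy; curl F = (2*x, y, -3*z - 2)

d omega = sum_{i<j} (∂f_j/∂x_i - ∂f_i/∂x_j) dx_i ∧ dx_j. Under the identification (dy ∧ dz, dz ∧ dx, dx ∧ dy) ↔ (e_x, e_y, e_z), the coefficients are exactly the components of curl F. Compute:
  ∂R/∂y - ∂Q/∂z = (-x) - (-3*x) = 2*x
  ∂P/∂z - ∂R/∂x = (0) - (-y) = y
  ∂Q/∂x - ∂P/∂y = (-3*z - 2) - (0) = -3*z - 2.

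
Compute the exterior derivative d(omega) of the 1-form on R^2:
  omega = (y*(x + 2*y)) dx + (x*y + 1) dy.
d(omega) = (-x - 3*y) dx ∧ dy

For a 1-form omega = sum_i f_i dx_i, the exterior derivative is
  d(omega) = sum_{i < j} (∂f_j/∂x_i - ∂f_i/∂x_j) dx_i ∧ dx_j.
  coefficient of dx ∧ dy: ∂f_2/∂x - ∂f_1/∂y = ∂(x*y + 1)/∂x - ∂(y*(x + 2*y))/∂y = -x - 3*y
Assembling: d(omega) = (-x - 3*y) dx ∧ dy.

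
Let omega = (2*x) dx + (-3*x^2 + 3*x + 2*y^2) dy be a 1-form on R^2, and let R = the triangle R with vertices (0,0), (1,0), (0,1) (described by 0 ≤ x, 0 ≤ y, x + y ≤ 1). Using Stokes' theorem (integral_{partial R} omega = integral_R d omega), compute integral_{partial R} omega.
integral_(partial R) omega = 1/2

Stokes: integral_partial_R omega = integral_R d omega with d omega = (∂Q/∂x - ∂P/∂y) dx ∧ dy.
  ∂Q/∂x = 3 - 6*x
  ∂P/∂y = 0
  integrand = ∂Q/∂x - ∂P/∂y = 3 - 6*x.
Integrating over R: integral_0^1 integral_0^{1-x} (3 - 6*x) dy dx = 1/2.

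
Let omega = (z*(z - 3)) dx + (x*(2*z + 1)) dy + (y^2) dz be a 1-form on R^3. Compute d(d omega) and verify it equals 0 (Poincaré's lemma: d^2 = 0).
d(d omega) = 0

Step 1: d omega = sum_{i<j} (∂f_j/∂x_i - ∂f_i/∂x_j) dx_i ∧ dx_j:
  coeff of dx ∧ dy: 2*z + 1
  coeff of dx ∧ dz: 3 - 2*z
  coeff of dy ∧ dz: -2*x + 2*y
Step 2: Apply d again to each 2-form coefficient. The only possible 3-form in R^3 is dx ∧ dy ∧ dz, with coefficient
  ∂(coeff of dy∧dz)/∂x - ∂(coeff of dx∧dz)/∂y + ∂(coeff of dx∧dy)/∂z
  = ∂/∂x (-2*x + 2*y) - ∂/∂y (3 - 2*z) + ∂/∂z (2*z + 1).
Each of these terms simplifies to sums of mixed partials that cancel in pairs. The result is 0 (by equality of mixed partials for smooth functions — Schwarz / Clairaut).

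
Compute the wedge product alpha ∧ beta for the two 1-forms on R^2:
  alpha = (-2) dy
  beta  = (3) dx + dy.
alpha ∧ beta = (6) dx ∧ dy

Distribute the wedge, using dx_i ∧ dx_j = -dx_j ∧ dx_i and dx_i ∧ dx_i = 0. For each pair (i, j) with i < j, the coefficient of dx_i ∧ dx_j in alpha ∧ beta is (alpha_i * beta_j - alpha_j * beta_i). Collecting: alpha ∧ beta = (6) dx ∧ dy.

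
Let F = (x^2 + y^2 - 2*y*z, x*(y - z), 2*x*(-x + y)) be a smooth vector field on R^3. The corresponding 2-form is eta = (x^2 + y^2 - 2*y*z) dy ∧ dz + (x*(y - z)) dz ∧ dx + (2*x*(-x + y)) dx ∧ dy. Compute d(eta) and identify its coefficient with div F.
d(eta) = (3*x) dx ∧ dy ∧ dz; div F = 3*x

For a 2-form in R^3 of the form above, applying d gives a 3-form with coefficient ∂P/∂x + ∂Q/∂y + ∂R/∂z:
  ∂P/∂x = 2*x
  ∂Q/∂y = x
  ∂R/∂z = 0
Sum = 3*x, which is exactly div F.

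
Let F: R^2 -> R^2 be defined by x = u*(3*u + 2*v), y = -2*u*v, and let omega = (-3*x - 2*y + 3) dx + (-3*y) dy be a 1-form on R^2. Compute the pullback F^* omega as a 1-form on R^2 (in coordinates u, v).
F^* omega = (-54*u^3 - 30*u^2*v - 16*u*v^2 + 18*u + 6*v) du + (2*u*(-9*u^2 - 8*u*v + 3)) dv

Using F^*(f dg) = (f ∘ F) d(g ∘ F), substitute each coordinate x_i by F_i(u, v) in f_i, and replace dx_i by d F_i = (∂F_i/∂u) du + (∂F_i/∂v) dv.
  For the x component: f_1(F) = -9*u^2 - 2*u*v + 3; d F_1 = (6*u + 2*v) du + (2*u) dv
  For the y component: f_2(F) = 6*u*v; d F_2 = (-2*v) du + (-2*u) dv
Combining and collecting du, dv coefficients:
  coeff of du: -54*u^3 - 30*u^2*v - 16*u*v^2 + 18*u + 6*v
  coeff of dv: 2*u*(-9*u^2 - 8*u*v + 3)
F^* omega = (-54*u^3 - 30*u^2*v - 16*u*v^2 + 18*u + 6*v) du + (2*u*(-9*u^2 - 8*u*v + 3)) dv.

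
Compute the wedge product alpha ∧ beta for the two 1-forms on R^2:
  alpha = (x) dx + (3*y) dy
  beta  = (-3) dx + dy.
alpha ∧ beta = (x + 9*y) dx ∧ dy

Distribute the wedge, using dx_i ∧ dx_j = -dx_j ∧ dx_i and dx_i ∧ dx_i = 0. For each pair (i, j) with i < j, the coefficient of dx_i ∧ dx_j in alpha ∧ beta is (alpha_i * beta_j - alpha_j * beta_i). Collecting: alpha ∧ beta = (x + 9*y) dx ∧ dy.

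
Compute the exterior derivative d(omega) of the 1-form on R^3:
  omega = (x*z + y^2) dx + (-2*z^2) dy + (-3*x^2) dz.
d(omega) = (-2*y) dx ∧ dy + (-7*x) dx ∧ dz + (4*z) dy ∧ dz

For a 1-form omega = sum_i f_i dx_i, the exterior derivative is
  d(omega) = sum_{i < j} (∂f_j/∂x_i - ∂f_i/∂x_j) dx_i ∧ dx_j.
  coefficient of dx ∧ dy: ∂f_2/∂x - ∂f_1/∂y = ∂(-2*z^2)/∂x - ∂(x*z + y^2)/∂y = -2*y
  coefficient of dx ∧ dz: ∂f_3/∂x - ∂f_1/∂z = ∂(-3*x^2)/∂x - ∂(x*z + y^2)/∂z = -7*x
  coefficient of dy ∧ dz: ∂f_3/∂y - ∂f_2/∂z = ∂(-3*x^2)/∂y - ∂(-2*z^2)/∂z = 4*z
Assembling: d(omega) = (-2*y) dx ∧ dy + (-7*x) dx ∧ dz + (4*z) dy ∧ dz.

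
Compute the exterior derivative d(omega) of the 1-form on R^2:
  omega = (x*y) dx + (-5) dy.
d(omega) = (-x) dx ∧ dy

For a 1-form omega = sum_i f_i dx_i, the exterior derivative is
  d(omega) = sum_{i < j} (∂f_j/∂x_i - ∂f_i/∂x_j) dx_i ∧ dx_j.
  coefficient of dx ∧ dy: ∂f_2/∂x - ∂f_1/∂y = ∂(-5)/∂x - ∂(x*y)/∂y = -x
Assembling: d(omega) = (-x) dx ∧ dy.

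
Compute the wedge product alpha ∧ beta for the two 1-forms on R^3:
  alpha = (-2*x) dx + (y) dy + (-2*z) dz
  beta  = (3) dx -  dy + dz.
alpha ∧ beta = (2*x - 3*y) dx ∧ dy + (-2*x + 6*z) dx ∧ dz + (y - 2*z) dy ∧ dz

Distribute the wedge, using dx_i ∧ dx_j = -dx_j ∧ dx_i and dx_i ∧ dx_i = 0. For each pair (i, j) with i < j, the coefficient of dx_i ∧ dx_j in alpha ∧ beta is (alpha_i * beta_j - alpha_j * beta_i). Collecting: alpha ∧ beta = (2*x - 3*y) dx ∧ dy + (-2*x + 6*z) dx ∧ dz + (y - 2*z) dy ∧ dz.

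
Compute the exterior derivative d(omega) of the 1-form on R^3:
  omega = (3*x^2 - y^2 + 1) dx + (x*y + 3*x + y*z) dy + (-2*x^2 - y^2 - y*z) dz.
d(omega) = (3*y + 3) dx ∧ dy + (-4*x) dx ∧ dz + (-3*y - z) dy ∧ dz

For a 1-form omega = sum_i f_i dx_i, the exterior derivative is
  d(omega) = sum_{i < j} (∂f_j/∂x_i - ∂f_i/∂x_j) dx_i ∧ dx_j.
  coefficient of dx ∧ dy: ∂f_2/∂x - ∂f_1/∂y = ∂(x*y + 3*x + y*z)/∂x - ∂(3*x^2 - y^2 + 1)/∂y = 3*y + 3
  coefficient of dx ∧ dz: ∂f_3/∂x - ∂f_1/∂z = ∂(-2*x^2 - y^2 - y*z)/∂x - ∂(3*x^2 - y^2 + 1)/∂z = -4*x
  coefficient of dy ∧ dz: ∂f_3/∂y - ∂f_2/∂z = ∂(-2*x^2 - y^2 - y*z)/∂y - ∂(x*y + 3*x + y*z)/∂z = -3*y - z
Assembling: d(omega) = (3*y + 3) dx ∧ dy + (-4*x) dx ∧ dz + (-3*y - z) dy ∧ dz.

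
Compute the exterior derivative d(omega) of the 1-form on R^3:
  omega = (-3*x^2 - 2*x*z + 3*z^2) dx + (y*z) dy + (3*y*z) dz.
d(omega) = (2*x - 6*z) dx ∧ dz + (-y + 3*z) dy ∧ dz

For a 1-form omega = sum_i f_i dx_i, the exterior derivative is
  d(omega) = sum_{i < j} (∂f_j/∂x_i - ∂f_i/∂x_j) dx_i ∧ dx_j.
  coefficient of dx ∧ dz: ∂f_3/∂x - ∂f_1/∂z = ∂(3*y*z)/∂x - ∂(-3*x^2 - 2*x*z + 3*z^2)/∂z = 2*x - 6*z
  coefficient of dy ∧ dz: ∂f_3/∂y - ∂f_2/∂z = ∂(3*y*z)/∂y - ∂(y*z)/∂z = -y + 3*z
Assembling: d(omega) = (2*x - 6*z) dx ∧ dz + (-y + 3*z) dy ∧ dz.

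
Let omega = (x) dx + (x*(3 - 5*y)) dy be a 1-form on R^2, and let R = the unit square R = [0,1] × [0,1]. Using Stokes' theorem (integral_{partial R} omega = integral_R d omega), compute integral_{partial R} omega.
integral_(partial R) omega = 1/2

Stokes: integral_partial_R omega = integral_R d omega with d omega = (∂Q/∂x - ∂P/∂y) dx ∧ dy.
  ∂Q/∂x = 3 - 5*y
  ∂P/∂y = 0
  integrand = ∂Q/∂x - ∂P/∂y = 3 - 5*y.
Integrating over R: integral_0^1 integral_0^1 (3 - 5*y) dx dy = 1/2.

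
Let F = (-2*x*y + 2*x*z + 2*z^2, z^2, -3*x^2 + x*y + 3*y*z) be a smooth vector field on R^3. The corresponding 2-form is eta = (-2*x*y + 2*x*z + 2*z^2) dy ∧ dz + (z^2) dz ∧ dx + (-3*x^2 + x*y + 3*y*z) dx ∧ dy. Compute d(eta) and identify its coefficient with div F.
d(eta) = (y + 2*z) dx ∧ dy ∧ dz; div F = y + 2*z

For a 2-form in R^3 of the form above, applying d gives a 3-form with coefficient ∂P/∂x + ∂Q/∂y + ∂R/∂z:
  ∂P/∂x = -2*y + 2*z
  ∂Q/∂y = 0
  ∂R/∂z = 3*y
Sum = y + 2*z, which is exactly div F.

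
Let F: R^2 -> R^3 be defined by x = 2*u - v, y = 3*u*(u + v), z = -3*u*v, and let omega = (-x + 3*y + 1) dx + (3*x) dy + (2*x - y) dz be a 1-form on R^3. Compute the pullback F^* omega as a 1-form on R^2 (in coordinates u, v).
F^* omega = (9*u^2*v + 54*u^2 + 9*u*v^2 + 6*u*v - 4*u - 3*v^2 + 2*v + 2) du + (9*u^3 + 9*u^2*v - 3*u^2 - 12*u*v + 2*u - v - 1) dv

Using F^*(f dg) = (f ∘ F) d(g ∘ F), substitute each coordinate x_i by F_i(u, v) in f_i, and replace dx_i by d F_i = (∂F_i/∂u) du + (∂F_i/∂v) dv.
  For the x component: f_1(F) = 9*u^2 + 9*u*v - 2*u + v + 1; d F_1 = (2) du + (-1) dv
  For the y component: f_2(F) = 6*u - 3*v; d F_2 = (6*u + 3*v) du + (3*u) dv
  For the z component: f_3(F) = -3*u^2 - 3*u*v + 4*u - 2*v; d F_3 = (-3*v) du + (-3*u) dv
Combining and collecting du, dv coefficients:
  coeff of du: 9*u^2*v + 54*u^2 + 9*u*v^2 + 6*u*v - 4*u - 3*v^2 + 2*v + 2
  coeff of dv: 9*u^3 + 9*u^2*v - 3*u^2 - 12*u*v + 2*u - v - 1
F^* omega = (9*u^2*v + 54*u^2 + 9*u*v^2 + 6*u*v - 4*u - 3*v^2 + 2*v + 2) du + (9*u^3 + 9*u^2*v - 3*u^2 - 12*u*v + 2*u - v - 1) dv.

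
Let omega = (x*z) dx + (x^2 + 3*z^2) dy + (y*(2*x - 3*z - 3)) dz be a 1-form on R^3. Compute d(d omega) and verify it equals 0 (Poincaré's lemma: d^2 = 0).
d(d omega) = 0

Step 1: d omega = sum_{i<j} (∂f_j/∂x_i - ∂f_i/∂x_j) dx_i ∧ dx_j:
  coeff of dx ∧ dy: 2*x
  coeff of dx ∧ dz: -x + 2*y
  coeff of dy ∧ dz: 2*x - 9*z - 3
Step 2: Apply d again to each 2-form coefficient. The only possible 3-form in R^3 is dx ∧ dy ∧ dz, with coefficient
  ∂(coeff of dy∧dz)/∂x - ∂(coeff of dx∧dz)/∂y + ∂(coeff of dx∧dy)/∂z
  = ∂/∂x (2*x - 9*z - 3) - ∂/∂y (-x + 2*y) + ∂/∂z (2*x).
Each of these terms simplifies to sums of mixed partials that cancel in pairs. The result is 0 (by equality of mixed partials for smooth functions — Schwarz / Clairaut).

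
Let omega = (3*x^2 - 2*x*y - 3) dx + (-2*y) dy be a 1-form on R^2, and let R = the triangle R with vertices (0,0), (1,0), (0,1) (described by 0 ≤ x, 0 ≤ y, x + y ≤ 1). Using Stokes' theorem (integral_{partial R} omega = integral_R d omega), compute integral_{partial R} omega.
integral_(partial R) omega = 1/3

Stokes: integral_partial_R omega = integral_R d omega with d omega = (∂Q/∂x - ∂P/∂y) dx ∧ dy.
  ∂Q/∂x = 0
  ∂P/∂y = -2*x
  integrand = ∂Q/∂x - ∂P/∂y = 2*x.
Integrating over R: integral_0^1 integral_0^{1-x} (2*x) dy dx = 1/3.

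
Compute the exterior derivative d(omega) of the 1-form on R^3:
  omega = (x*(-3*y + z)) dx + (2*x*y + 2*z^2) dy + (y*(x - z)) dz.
d(omega) = (3*x + 2*y) dx ∧ dy + (-x + y) dx ∧ dz + (x - 5*z) dy ∧ dz

For a 1-form omega = sum_i f_i dx_i, the exterior derivative is
  d(omega) = sum_{i < j} (∂f_j/∂x_i - ∂f_i/∂x_j) dx_i ∧ dx_j.
  coefficient of dx ∧ dy: ∂f_2/∂x - ∂f_1/∂y = ∂(2*x*y + 2*z^2)/∂x - ∂(x*(-3*y + z))/∂y = 3*x + 2*y
  coefficient of dx ∧ dz: ∂f_3/∂x - ∂f_1/∂z = ∂(y*(x - z))/∂x - ∂(x*(-3*y + z))/∂z = -x + y
  coefficient of dy ∧ dz: ∂f_3/∂y - ∂f_2/∂z = ∂(y*(x - z))/∂y - ∂(2*x*y + 2*z^2)/∂z = x - 5*z
Assembling: d(omega) = (3*x + 2*y) dx ∧ dy + (-x + y) dx ∧ dz + (x - 5*z) dy ∧ dz.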